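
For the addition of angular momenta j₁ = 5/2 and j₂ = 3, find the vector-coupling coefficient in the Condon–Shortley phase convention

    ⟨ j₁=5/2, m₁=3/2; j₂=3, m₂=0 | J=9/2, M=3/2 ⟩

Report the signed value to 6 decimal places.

+0.540562  (= +√(45/154))

j₁+j₂−J=1  J+j₁−j₂=4  J−j₁+j₂=5  j₁+j₂+J+1=11
(j₁±m₁, j₂±m₂, J±M) = (4,1,3,3,6,3)
P² = 207360/77
sum k=0..1:
  [0] +1/72 = 1/72
  [1] −1/288 = -1/288
S = 1/96
C² = P²·S² = 45/154 ; C = +0.540562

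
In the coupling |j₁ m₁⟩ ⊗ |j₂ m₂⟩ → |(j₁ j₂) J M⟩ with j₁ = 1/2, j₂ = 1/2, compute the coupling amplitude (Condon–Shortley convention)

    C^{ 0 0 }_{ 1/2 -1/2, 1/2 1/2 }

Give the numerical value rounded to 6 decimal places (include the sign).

−√(1/2) ≈ -0.707107

triangle: 1!×0!×0!/2! = 1/2
(j±m)!: 0!×1!×1!×0!×0!×0! = 1
prefactor² = (2J+1)×Δ×N² = 1/2
  k=1: −1/(1!×0!×0!×0!×0!×0!) = -1
Σ = -1  ⇒  CG² = 1/2×(-1)² = 1/2
CG = −√(1/2) = -0.707107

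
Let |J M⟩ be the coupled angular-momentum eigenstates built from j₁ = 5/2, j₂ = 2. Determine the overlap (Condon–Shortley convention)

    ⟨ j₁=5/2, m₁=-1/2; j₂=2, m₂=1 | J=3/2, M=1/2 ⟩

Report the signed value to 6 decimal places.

+0.487950  (= +√(5/21))

j₁+j₂−J=3  J+j₁−j₂=2  J−j₁+j₂=1  j₁+j₂+J+1=7
(j₁±m₁, j₂±m₂, J±M) = (2,3,3,1,2,1)
P² = 48/35
sum k=2..3:
  [2] +1/2 = 1/2
  [3] −1/12 = -1/12
S = 5/12
C² = P²·S² = 5/21 ; C = +0.487950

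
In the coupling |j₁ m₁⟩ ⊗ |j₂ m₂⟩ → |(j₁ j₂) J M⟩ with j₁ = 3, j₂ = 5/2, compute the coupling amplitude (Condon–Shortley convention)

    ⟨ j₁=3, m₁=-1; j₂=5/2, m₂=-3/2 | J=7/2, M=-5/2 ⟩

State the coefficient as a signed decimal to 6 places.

√[8·2!4!3!/10! · 2!4!1!4!1!6!] = √(18432/35)
  +(−1)^0/∏(0,2,4,1,0,2)! = 1/96  (running 1/96)
  +(−1)^1/∏(1,1,3,0,1,3)! = -1/36  (running -5/288)
⟨..|..⟩ = √(18432/35)·(-5/288) = -0.398410

-0.398410  (= −√(10/63))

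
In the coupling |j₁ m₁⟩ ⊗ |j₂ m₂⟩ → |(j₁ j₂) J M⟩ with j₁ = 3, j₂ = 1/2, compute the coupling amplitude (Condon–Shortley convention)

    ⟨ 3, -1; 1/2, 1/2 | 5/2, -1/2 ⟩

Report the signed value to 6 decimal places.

−√(4/7) = -0.755929

√[6·1!5!0!/7! · 2!4!1!0!2!3!] = √(576/7)
  +(−1)^1/∏(1,0,3,0,2,0)! = -1/12  (running -1/12)
⟨..|..⟩ = √(576/7)·(-1/12) = -0.755929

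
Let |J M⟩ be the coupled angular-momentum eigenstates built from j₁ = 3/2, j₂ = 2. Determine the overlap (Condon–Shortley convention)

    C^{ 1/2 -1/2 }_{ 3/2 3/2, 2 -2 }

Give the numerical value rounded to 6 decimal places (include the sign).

+0.632456  (= +√(2/5))

√[2·3!0!1!/5! · 3!0!0!4!0!1!] = √(72/5)
  +(−1)^0/∏(0,3,0,0,0,1)! = 1/6  (running 1/6)
⟨..|..⟩ = √(72/5)·(1/6) = +0.632456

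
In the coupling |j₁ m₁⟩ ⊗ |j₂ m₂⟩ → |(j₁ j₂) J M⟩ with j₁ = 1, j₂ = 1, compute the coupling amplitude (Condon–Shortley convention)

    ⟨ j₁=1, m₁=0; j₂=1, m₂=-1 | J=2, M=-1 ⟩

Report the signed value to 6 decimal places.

j₁+j₂−J=0  J+j₁−j₂=2  J−j₁+j₂=2  j₁+j₂+J+1=5
(j₁±m₁, j₂±m₂, J±M) = (1,1,0,2,1,3)
P² = 2
sum k=0..0:
  [0] +1/2 = 1/2
S = 1/2
C² = P²·S² = 1/2 ; C = +0.707107

+√(1/2) ≈ +0.707107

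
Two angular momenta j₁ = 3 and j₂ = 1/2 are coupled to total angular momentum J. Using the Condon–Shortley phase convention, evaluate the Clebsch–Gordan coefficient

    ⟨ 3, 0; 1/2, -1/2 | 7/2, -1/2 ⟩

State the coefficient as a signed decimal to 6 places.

+0.755929  (= +√(4/7))

j₁+j₂−J=0  J+j₁−j₂=6  J−j₁+j₂=1  j₁+j₂+J+1=8
(j₁±m₁, j₂±m₂, J±M) = (3,3,0,1,3,4)
P² = 5184/7
sum k=0..0:
  [0] +1/36 = 1/36
S = 1/36
C² = P²·S² = 4/7 ; C = +0.755929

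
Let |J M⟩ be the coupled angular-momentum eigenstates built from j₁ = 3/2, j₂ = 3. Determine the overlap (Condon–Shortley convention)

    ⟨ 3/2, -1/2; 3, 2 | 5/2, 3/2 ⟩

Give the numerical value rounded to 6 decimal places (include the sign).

+√(1/14) ≈ +0.267261

√[6·2!1!4!/8! · 1!2!5!1!4!1!] = √(288/7)
  +(−1)^1/∏(1,1,1,4,0,0)! = -1/24  (running -1/24)
  +(−1)^2/∏(2,0,0,3,1,1)! = 1/12  (running 1/24)
⟨..|..⟩ = √(288/7)·(1/24) = +0.267261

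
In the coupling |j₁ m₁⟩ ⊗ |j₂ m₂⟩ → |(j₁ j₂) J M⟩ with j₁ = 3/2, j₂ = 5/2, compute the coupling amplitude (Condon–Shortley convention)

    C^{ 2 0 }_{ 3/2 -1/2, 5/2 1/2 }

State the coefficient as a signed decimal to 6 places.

-0.267261  (= −√(1/14))

√[5·2!1!3!/7! · 1!2!3!2!2!2!] = √(8/7)
  +(−1)^1/∏(1,1,1,2,0,1)! = -1/2  (running -1/2)
  +(−1)^2/∏(2,0,0,1,1,2)! = 1/4  (running -1/4)
⟨..|..⟩ = √(8/7)·(-1/4) = -0.267261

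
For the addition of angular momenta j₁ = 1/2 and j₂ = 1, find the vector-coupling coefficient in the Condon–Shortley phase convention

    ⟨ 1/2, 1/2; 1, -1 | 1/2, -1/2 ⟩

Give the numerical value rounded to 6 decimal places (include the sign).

√[2·1!0!1!/3! · 1!0!0!2!0!1!] = √(2/3)
  +(−1)^0/∏(0,1,0,0,0,1)! = 1  (running 1)
⟨..|..⟩ = √(2/3)·(1) = +0.816497

+0.816497  (= +√(2/3))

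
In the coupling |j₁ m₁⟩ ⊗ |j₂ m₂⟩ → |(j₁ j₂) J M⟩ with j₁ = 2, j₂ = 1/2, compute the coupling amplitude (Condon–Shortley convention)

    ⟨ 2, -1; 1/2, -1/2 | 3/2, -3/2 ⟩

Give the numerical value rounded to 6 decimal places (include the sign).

triangle: 1!*3!*0!/5! = 6/120
(j±m)!: 1!*3!*0!*1!*0!*3! = 36
prefactor² = (2J+1)*Δ*N² = 36/5
  k=0: +1/(0!*1!*3!*0!*0!*0!) = 1/6
Σ = 1/6  ⇒  CG² = 36/5*1/6² = 1/5
CG = +√(1/5) = +0.447214

+0.447214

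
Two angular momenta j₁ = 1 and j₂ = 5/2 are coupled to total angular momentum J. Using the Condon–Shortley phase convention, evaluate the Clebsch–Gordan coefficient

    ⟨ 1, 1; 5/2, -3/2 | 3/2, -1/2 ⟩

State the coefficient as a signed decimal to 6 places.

triangle: 2!·0!·3!/6! = 12/720
(j±m)!: 2!·0!·1!·4!·1!·2! = 96
prefactor² = (2J+1)·Δ·N² = 32/5
  k=0: +1/(0!·2!·0!·1!·0!·2!) = 1/4
Σ = 1/4  ⇒  CG² = 32/5·1/4² = 2/5
CG = +√(2/5) = +0.632456

+0.632456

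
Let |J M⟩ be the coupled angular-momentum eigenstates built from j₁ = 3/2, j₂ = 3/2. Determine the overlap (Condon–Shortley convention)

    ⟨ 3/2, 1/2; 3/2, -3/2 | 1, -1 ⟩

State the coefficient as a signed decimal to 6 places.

+√(3/10) ≈ +0.547723

triangle: 2!×1!×1!/5! = 2/120
(j±m)!: 2!×1!×0!×3!×0!×2! = 24
prefactor² = (2J+1)×Δ×N² = 6/5
  k=0: +1/(0!×2!×1!×0!×0!×1!) = 1/2
Σ = 1/2  ⇒  CG² = 6/5×1/2² = 3/10
CG = +√(3/10) = +0.547723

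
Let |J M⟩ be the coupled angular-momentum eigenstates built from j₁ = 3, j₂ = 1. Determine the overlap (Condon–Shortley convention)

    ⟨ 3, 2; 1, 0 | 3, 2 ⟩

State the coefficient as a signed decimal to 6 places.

+0.577350

√[7·1!5!1!/8! · 5!1!1!1!5!1!] = √(300)
  +(−1)^0/∏(0,1,1,1,4,0)! = 1/24  (running 1/24)
  +(−1)^1/∏(1,0,0,0,5,1)! = -1/120  (running 1/30)
⟨..|..⟩ = √(300)·(1/30) = +0.577350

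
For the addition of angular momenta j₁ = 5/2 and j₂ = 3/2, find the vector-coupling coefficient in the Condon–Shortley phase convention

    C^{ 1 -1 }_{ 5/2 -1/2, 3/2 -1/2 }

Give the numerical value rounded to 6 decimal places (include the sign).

-0.387298  (= −√(3/20))

√[3·3!2!0!/6! · 2!3!1!2!0!2!] = √(12/5)
  +(−1)^1/∏(1,2,2,0,0,0)! = -1/4  (running -1/4)
⟨..|..⟩ = √(12/5)·(-1/4) = -0.387298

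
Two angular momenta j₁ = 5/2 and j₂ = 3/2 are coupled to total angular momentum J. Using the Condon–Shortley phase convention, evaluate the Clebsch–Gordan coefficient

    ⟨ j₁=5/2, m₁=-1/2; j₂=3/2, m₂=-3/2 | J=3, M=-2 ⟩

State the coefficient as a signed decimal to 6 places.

+0.707107

√[7·1!4!2!/8! · 2!3!0!3!1!5!] = √(72)
  +(−1)^0/∏(0,1,3,0,1,2)! = 1/12  (running 1/12)
⟨..|..⟩ = √(72)·(1/12) = +0.707107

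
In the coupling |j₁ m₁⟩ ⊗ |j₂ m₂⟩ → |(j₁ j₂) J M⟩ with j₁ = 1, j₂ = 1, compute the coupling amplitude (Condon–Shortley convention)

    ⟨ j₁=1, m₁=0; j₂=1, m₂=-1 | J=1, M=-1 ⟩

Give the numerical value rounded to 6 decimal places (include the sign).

+√(1/2) = +0.707107

j₁+j₂−J=1  J+j₁−j₂=1  J−j₁+j₂=1  j₁+j₂+J+1=4
(j₁±m₁, j₂±m₂, J±M) = (1,1,0,2,0,2)
P² = 1/2
sum k=0..0:
  [0] +1/1 = 1
S = 1
C² = P²·S² = 1/2 ; C = +0.707107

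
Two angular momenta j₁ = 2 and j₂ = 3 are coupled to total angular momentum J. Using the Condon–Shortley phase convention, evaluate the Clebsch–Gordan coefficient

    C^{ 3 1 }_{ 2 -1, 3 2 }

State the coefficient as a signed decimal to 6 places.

triangle: 2!×2!×4!/9! = 96/362880
(j±m)!: 1!×3!×5!×1!×4!×2! = 34560
prefactor² = (2J+1)×Δ×N² = 64
  k=1: −1/(1!×1!×2!×4!×0!×0!) = -1/48
  k=2: +1/(2!×0!×1!×3!×1!×1!) = 1/12
Σ = 1/16  ⇒  CG² = 64×1/16² = 1/4
CG = +√(1/4) = +0.500000

+√(1/4) = +0.500000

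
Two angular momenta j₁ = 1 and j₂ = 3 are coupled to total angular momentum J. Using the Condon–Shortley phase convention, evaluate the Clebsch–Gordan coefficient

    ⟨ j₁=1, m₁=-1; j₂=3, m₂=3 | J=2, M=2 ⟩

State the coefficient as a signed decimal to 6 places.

j₁+j₂−J=2  J+j₁−j₂=0  J−j₁+j₂=4  j₁+j₂+J+1=7
(j₁±m₁, j₂±m₂, J±M) = (0,2,6,0,4,0)
P² = 11520/7
sum k=2..2:
  [2] +1/48 = 1/48
S = 1/48
C² = P²·S² = 5/7 ; C = +0.845154

+√(5/7) = +0.845154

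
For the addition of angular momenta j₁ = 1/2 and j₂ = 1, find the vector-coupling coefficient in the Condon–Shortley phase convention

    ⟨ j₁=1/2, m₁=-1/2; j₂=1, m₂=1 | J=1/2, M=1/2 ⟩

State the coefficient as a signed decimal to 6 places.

−√(2/3) ≈ -0.816497

j₁+j₂−J=1  J+j₁−j₂=0  J−j₁+j₂=1  j₁+j₂+J+1=3
(j₁±m₁, j₂±m₂, J±M) = (0,1,2,0,1,0)
P² = 2/3
sum k=1..1:
  [1] −1/1 = -1
S = -1
C² = P²·S² = 2/3 ; C = -0.816497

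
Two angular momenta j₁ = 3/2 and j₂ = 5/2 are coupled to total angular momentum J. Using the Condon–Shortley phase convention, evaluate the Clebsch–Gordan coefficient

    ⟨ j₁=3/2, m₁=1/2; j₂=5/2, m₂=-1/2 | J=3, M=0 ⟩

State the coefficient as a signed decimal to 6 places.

+0.447214  (= +√(1/5))

j₁+j₂−J=1  J+j₁−j₂=2  J−j₁+j₂=4  j₁+j₂+J+1=8
(j₁±m₁, j₂±m₂, J±M) = (2,1,2,3,3,3)
P² = 36/5
sum k=0..1:
  [0] +1/4 = 1/4
  [1] −1/12 = -1/12
S = 1/6
C² = P²·S² = 1/5 ; C = +0.447214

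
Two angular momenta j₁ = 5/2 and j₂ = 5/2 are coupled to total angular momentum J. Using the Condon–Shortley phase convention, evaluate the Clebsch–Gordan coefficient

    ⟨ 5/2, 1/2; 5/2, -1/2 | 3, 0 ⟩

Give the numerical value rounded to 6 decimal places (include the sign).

√[7·2!3!3!/9! · 3!2!2!3!3!3!] = √(36/5)
  +(−1)^0/∏(0,2,2,2,1,1)! = 1/8  (running 1/8)
  +(−1)^1/∏(1,1,1,1,2,2)! = -1/4  (running -1/8)
  +(−1)^2/∏(2,0,0,0,3,3)! = 1/72  (running -1/9)
⟨..|..⟩ = √(36/5)·(-1/9) = -0.298142

-0.298142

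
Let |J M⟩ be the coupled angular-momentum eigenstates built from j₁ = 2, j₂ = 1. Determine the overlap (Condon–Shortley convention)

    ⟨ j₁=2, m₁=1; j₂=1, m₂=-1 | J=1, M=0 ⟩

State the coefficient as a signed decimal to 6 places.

√[3·2!2!0!/5! · 3!1!0!2!1!1!] = √(6/5)
  +(−1)^0/∏(0,2,1,0,1,0)! = 1/2  (running 1/2)
⟨..|..⟩ = √(6/5)·(1/2) = +0.547723

+0.547723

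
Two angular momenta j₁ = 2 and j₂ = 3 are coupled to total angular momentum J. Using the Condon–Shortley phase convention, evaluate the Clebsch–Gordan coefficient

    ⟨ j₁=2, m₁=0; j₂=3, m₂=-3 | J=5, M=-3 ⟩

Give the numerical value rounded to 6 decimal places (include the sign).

triangle: 0!*4!*6!/11! = 17280/39916800
(j±m)!: 2!*2!*0!*6!*2!*8! = 232243200
prefactor² = (2J+1)*Δ*N² = 1105920
  k=0: +1/(0!*0!*2!*0!*2!*6!) = 1/2880
Σ = 1/2880  ⇒  CG² = 1105920*1/2880² = 2/15
CG = +√(2/15) = +0.365148

+√(2/15) ≈ +0.365148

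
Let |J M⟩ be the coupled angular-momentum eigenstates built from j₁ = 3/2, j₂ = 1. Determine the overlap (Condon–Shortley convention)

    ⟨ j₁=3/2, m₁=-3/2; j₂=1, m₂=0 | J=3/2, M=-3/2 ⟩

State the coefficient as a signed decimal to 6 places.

-0.774597

j₁+j₂−J=1  J+j₁−j₂=2  J−j₁+j₂=1  j₁+j₂+J+1=5
(j₁±m₁, j₂±m₂, J±M) = (0,3,1,1,0,3)
P² = 12/5
sum k=1..1:
  [1] −1/2 = -1/2
S = -1/2
C² = P²·S² = 3/5 ; C = -0.774597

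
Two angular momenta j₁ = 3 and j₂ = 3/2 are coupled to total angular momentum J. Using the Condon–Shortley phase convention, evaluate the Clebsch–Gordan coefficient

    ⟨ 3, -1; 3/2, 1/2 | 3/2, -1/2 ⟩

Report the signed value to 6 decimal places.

+0.585540  (= +√(12/35))

triangle: 3!×3!×0!/7! = 36/5040
(j±m)!: 2!×4!×2!×1!×1!×2! = 192
prefactor² = (2J+1)×Δ×N² = 192/35
  k=2: +1/(2!×1!×2!×0!×1!×0!) = 1/4
Σ = 1/4  ⇒  CG² = 192/35×1/4² = 12/35
CG = +√(12/35) = +0.585540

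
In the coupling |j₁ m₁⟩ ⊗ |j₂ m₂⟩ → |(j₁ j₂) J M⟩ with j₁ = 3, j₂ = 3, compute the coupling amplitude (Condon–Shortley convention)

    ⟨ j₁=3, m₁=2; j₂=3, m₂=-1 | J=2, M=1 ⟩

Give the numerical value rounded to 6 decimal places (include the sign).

triangle: 4!×2!×2!/9! = 96/362880
(j±m)!: 5!×1!×2!×4!×3!×1! = 34560
prefactor² = (2J+1)×Δ×N² = 320/7
  k=0: +1/(0!×4!×1!×2!×1!×0!) = 1/48
  k=1: −1/(1!×3!×0!×1!×2!×1!) = -1/12
Σ = -1/16  ⇒  CG² = 320/7×(-1/16)² = 5/28
CG = −√(5/28) = -0.422577

−√(5/28) ≈ -0.422577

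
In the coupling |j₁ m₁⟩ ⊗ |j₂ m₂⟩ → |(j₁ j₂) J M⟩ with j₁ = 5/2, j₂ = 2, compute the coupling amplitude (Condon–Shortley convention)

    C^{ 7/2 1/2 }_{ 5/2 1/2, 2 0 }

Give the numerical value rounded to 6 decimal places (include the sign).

+0.195180  (= +√(4/105))

triangle: 1!*4!*3!/9! = 144/362880
(j±m)!: 3!*2!*2!*2!*4!*3! = 6912
prefactor² = (2J+1)*Δ*N² = 768/35
  k=0: +1/(0!*1!*2!*2!*2!*1!) = 1/8
  k=1: −1/(1!*0!*1!*1!*3!*2!) = -1/12
Σ = 1/24  ⇒  CG² = 768/35*1/24² = 4/105
CG = +√(4/105) = +0.195180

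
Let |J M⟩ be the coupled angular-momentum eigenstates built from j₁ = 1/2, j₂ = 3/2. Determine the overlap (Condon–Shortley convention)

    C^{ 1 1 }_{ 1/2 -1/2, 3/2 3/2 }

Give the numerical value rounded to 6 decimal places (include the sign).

j₁+j₂−J=1  J+j₁−j₂=0  J−j₁+j₂=2  j₁+j₂+J+1=4
(j₁±m₁, j₂±m₂, J±M) = (0,1,3,0,2,0)
P² = 3
sum k=1..1:
  [1] −1/2 = -1/2
S = -1/2
C² = P²·S² = 3/4 ; C = -0.866025

−√(3/4) ≈ -0.866025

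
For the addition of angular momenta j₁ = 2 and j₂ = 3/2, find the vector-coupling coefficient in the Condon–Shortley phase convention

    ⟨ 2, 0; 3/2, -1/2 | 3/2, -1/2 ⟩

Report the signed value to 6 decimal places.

triangle: 2!·2!·1!/6! = 4/720
(j±m)!: 2!·2!·1!·2!·1!·2! = 16
prefactor² = (2J+1)·Δ·N² = 16/45
  k=0: +1/(0!·2!·2!·1!·0!·0!) = 1/4
  k=1: −1/(1!·1!·1!·0!·1!·1!) = -1
Σ = -3/4  ⇒  CG² = 16/45·(-3/4)² = 1/5
CG = −√(1/5) = -0.447214

−√(1/5) = -0.447214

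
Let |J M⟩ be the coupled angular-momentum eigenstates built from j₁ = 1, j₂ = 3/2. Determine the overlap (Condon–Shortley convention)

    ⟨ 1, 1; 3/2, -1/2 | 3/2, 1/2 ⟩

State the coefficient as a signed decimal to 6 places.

j₁+j₂−J=1  J+j₁−j₂=1  J−j₁+j₂=2  j₁+j₂+J+1=5
(j₁±m₁, j₂±m₂, J±M) = (2,0,1,2,2,1)
P² = 8/15
sum k=0..0:
  [0] +1/1 = 1
S = 1
C² = P²·S² = 8/15 ; C = +0.730297

+√(8/15) = +0.730297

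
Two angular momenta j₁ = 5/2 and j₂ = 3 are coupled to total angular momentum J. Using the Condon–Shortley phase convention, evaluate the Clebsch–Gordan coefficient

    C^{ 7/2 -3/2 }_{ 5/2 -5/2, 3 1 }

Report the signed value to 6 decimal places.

+√(8/21) = +0.617213

j₁+j₂−J=2  J+j₁−j₂=3  J−j₁+j₂=4  j₁+j₂+J+1=10
(j₁±m₁, j₂±m₂, J±M) = (0,5,4,2,2,5)
P² = 6144/7
sum k=2..2:
  [2] +1/48 = 1/48
S = 1/48
C² = P²·S² = 8/21 ; C = +0.617213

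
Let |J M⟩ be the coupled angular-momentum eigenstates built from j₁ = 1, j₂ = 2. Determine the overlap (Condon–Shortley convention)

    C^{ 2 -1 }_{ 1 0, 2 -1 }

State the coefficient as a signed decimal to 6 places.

+0.408248  (= +√(1/6))

j₁+j₂−J=1  J+j₁−j₂=1  J−j₁+j₂=3  j₁+j₂+J+1=6
(j₁±m₁, j₂±m₂, J±M) = (1,1,1,3,1,3)
P² = 3/2
sum k=0..1:
  [0] +1/2 = 1/2
  [1] −1/6 = -1/6
S = 1/3
C² = P²·S² = 1/6 ; C = +0.408248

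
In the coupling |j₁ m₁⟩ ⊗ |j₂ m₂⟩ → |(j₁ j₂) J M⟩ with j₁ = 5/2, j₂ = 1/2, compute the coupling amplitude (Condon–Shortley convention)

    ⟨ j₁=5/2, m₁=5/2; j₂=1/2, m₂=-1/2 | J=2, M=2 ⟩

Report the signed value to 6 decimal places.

+√(5/6) ≈ +0.912871

triangle: 1!·4!·0!/6! = 24/720
(j±m)!: 5!·0!·0!·1!·4!·0! = 2880
prefactor² = (2J+1)·Δ·N² = 480
  k=0: +1/(0!·1!·0!·0!·4!·0!) = 1/24
Σ = 1/24  ⇒  CG² = 480·1/24² = 5/6
CG = +√(5/6) = +0.912871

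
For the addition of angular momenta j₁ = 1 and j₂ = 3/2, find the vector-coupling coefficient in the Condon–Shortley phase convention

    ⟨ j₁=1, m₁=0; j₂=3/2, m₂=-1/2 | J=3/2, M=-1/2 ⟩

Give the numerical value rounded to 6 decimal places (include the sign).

triangle: 1!×1!×2!/5! = 2/120
(j±m)!: 1!×1!×1!×2!×1!×2! = 4
prefactor² = (2J+1)×Δ×N² = 4/15
  k=0: +1/(0!×1!×1!×1!×0!×1!) = 1
  k=1: −1/(1!×0!×0!×0!×1!×2!) = -1/2
Σ = 1/2  ⇒  CG² = 4/15×1/2² = 1/15
CG = +√(1/15) = +0.258199

+0.258199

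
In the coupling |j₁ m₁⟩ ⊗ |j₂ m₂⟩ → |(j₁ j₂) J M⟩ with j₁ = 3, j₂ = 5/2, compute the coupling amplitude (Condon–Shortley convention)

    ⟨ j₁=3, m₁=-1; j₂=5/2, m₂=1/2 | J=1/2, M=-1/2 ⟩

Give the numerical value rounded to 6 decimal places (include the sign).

−√(4/21) = -0.436436

√[2·5!1!0!/7! · 2!4!3!2!0!1!] = √(192/7)
  +(−1)^3/∏(3,2,1,0,0,0)! = -1/12  (running -1/12)
⟨..|..⟩ = √(192/7)·(-1/12) = -0.436436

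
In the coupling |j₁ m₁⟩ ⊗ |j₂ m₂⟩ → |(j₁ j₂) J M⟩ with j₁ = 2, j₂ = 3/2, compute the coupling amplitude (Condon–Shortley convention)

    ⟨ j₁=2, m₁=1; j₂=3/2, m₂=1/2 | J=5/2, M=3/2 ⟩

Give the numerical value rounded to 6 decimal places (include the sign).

j₁+j₂−J=1  J+j₁−j₂=3  J−j₁+j₂=2  j₁+j₂+J+1=7
(j₁±m₁, j₂±m₂, J±M) = (3,1,2,1,4,1)
P² = 144/35
sum k=0..1:
  [0] +1/4 = 1/4
  [1] −1/6 = -1/6
S = 1/12
C² = P²·S² = 1/35 ; C = +0.169031

+0.169031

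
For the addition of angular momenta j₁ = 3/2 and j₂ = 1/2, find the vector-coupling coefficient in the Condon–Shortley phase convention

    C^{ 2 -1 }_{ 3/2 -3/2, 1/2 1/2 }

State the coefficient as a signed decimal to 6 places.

+√(1/4) = +0.500000

√[5·0!3!1!/5! · 0!3!1!0!1!3!] = √(9)
  +(−1)^0/∏(0,0,3,1,0,0)! = 1/6  (running 1/6)
⟨..|..⟩ = √(9)·(1/6) = +0.500000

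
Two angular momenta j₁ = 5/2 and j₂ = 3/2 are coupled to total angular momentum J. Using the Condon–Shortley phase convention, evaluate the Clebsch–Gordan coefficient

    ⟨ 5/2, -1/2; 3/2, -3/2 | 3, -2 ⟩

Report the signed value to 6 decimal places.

+√(1/2) = +0.707107

triangle: 1!·4!·2!/8! = 48/40320
(j±m)!: 2!·3!·0!·3!·1!·5! = 8640
prefactor² = (2J+1)·Δ·N² = 72
  k=0: +1/(0!·1!·3!·0!·1!·2!) = 1/12
Σ = 1/12  ⇒  CG² = 72·1/12² = 1/2
CG = +√(1/2) = +0.707107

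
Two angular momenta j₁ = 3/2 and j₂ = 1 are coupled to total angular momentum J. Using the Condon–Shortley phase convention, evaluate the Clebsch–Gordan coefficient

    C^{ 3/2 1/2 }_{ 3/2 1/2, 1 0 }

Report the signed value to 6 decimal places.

+0.258199  (= +√(1/15))

j₁+j₂−J=1  J+j₁−j₂=2  J−j₁+j₂=1  j₁+j₂+J+1=5
(j₁±m₁, j₂±m₂, J±M) = (2,1,1,1,2,1)
P² = 4/15
sum k=0..1:
  [0] +1/1 = 1
  [1] −1/2 = -1/2
S = 1/2
C² = P²·S² = 1/15 ; C = +0.258199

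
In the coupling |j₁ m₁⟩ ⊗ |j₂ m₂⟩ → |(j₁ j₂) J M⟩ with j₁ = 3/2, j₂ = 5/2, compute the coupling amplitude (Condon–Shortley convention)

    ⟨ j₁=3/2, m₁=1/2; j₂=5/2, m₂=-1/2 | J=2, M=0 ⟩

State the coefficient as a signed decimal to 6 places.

−√(1/14) ≈ -0.267261

√[5·2!1!3!/7! · 2!1!2!3!2!2!] = √(8/7)
  +(−1)^0/∏(0,2,1,2,0,1)! = 1/4  (running 1/4)
  +(−1)^1/∏(1,1,0,1,1,2)! = -1/2  (running -1/4)
⟨..|..⟩ = √(8/7)·(-1/4) = -0.267261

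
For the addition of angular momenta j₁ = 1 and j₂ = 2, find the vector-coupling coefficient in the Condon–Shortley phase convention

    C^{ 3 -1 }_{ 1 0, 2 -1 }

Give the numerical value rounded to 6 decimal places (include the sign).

+√(8/15) ≈ +0.730297

√[7·0!2!4!/7! · 1!1!1!3!2!4!] = √(96/5)
  +(−1)^0/∏(0,0,1,1,1,3)! = 1/6  (running 1/6)
⟨..|..⟩ = √(96/5)·(1/6) = +0.730297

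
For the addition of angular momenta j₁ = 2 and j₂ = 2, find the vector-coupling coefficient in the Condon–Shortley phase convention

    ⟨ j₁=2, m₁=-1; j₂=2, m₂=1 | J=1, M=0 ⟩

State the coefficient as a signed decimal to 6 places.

j₁+j₂−J=3  J+j₁−j₂=1  J−j₁+j₂=1  j₁+j₂+J+1=6
(j₁±m₁, j₂±m₂, J±M) = (1,3,3,1,1,1)
P² = 9/10
sum k=2..3:
  [2] +1/2 = 1/2
  [3] −1/6 = -1/6
S = 1/3
C² = P²·S² = 1/10 ; C = +0.316228

+0.316228  (= +√(1/10))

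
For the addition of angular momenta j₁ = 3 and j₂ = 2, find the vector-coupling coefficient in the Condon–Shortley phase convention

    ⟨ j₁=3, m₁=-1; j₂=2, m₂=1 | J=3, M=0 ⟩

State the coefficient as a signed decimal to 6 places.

triangle: 2!*4!*2!/9! = 96/362880
(j±m)!: 2!*4!*3!*1!*3!*3! = 10368
prefactor² = (2J+1)*Δ*N² = 96/5
  k=1: −1/(1!*1!*3!*2!*1!*0!) = -1/12
  k=2: +1/(2!*0!*2!*1!*2!*1!) = 1/8
Σ = 1/24  ⇒  CG² = 96/5*1/24² = 1/30
CG = +√(1/30) = +0.182574

+√(1/30) ≈ +0.182574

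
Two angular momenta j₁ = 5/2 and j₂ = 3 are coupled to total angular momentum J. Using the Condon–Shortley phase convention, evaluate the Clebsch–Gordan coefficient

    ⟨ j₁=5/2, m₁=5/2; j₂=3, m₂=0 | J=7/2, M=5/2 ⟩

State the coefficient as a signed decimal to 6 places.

√[8·2!3!4!/10! · 5!0!3!3!6!1!] = √(13824/7)
  +(−1)^0/∏(0,2,0,3,3,1)! = 1/72  (running 1/72)
⟨..|..⟩ = √(13824/7)·(1/72) = +0.617213

+√(8/21) ≈ +0.617213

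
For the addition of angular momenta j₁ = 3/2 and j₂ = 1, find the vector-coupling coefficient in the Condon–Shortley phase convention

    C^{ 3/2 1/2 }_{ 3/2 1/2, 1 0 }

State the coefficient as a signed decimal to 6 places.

+0.258199  (= +√(1/15))

j₁+j₂−J=1  J+j₁−j₂=2  J−j₁+j₂=1  j₁+j₂+J+1=5
(j₁±m₁, j₂±m₂, J±M) = (2,1,1,1,2,1)
P² = 4/15
sum k=0..1:
  [0] +1/1 = 1
  [1] −1/2 = -1/2
S = 1/2
C² = P²·S² = 1/15 ; C = +0.258199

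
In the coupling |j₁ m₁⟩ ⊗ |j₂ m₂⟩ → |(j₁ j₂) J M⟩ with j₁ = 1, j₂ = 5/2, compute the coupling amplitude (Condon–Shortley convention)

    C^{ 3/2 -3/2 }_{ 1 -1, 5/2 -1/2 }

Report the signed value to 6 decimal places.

+0.258199  (= +√(1/15))

j₁+j₂−J=2  J+j₁−j₂=0  J−j₁+j₂=3  j₁+j₂+J+1=6
(j₁±m₁, j₂±m₂, J±M) = (0,2,2,3,0,3)
P² = 48/5
sum k=2..2:
  [2] +1/12 = 1/12
S = 1/12
C² = P²·S² = 1/15 ; C = +0.258199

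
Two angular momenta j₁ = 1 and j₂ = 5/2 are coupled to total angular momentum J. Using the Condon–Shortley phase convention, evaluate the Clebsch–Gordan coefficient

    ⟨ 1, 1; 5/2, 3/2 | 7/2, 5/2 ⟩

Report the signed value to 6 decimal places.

+√(5/7) ≈ +0.845154

j₁+j₂−J=0  J+j₁−j₂=2  J−j₁+j₂=5  j₁+j₂+J+1=8
(j₁±m₁, j₂±m₂, J±M) = (2,0,4,1,6,1)
P² = 11520/7
sum k=0..0:
  [0] +1/48 = 1/48
S = 1/48
C² = P²·S² = 5/7 ; C = +0.845154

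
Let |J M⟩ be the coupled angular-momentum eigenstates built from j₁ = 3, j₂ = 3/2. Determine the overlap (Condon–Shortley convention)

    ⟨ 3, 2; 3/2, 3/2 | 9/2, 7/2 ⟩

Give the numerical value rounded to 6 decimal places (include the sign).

+√(2/3) ≈ +0.816497

triangle: 0!×6!×3!/10! = 4320/3628800
(j±m)!: 5!×1!×3!×0!×8!×1! = 29030400
prefactor² = (2J+1)×Δ×N² = 345600
  k=0: +1/(0!×0!×1!×3!×5!×0!) = 1/720
Σ = 1/720  ⇒  CG² = 345600×1/720² = 2/3
CG = +√(2/3) = +0.816497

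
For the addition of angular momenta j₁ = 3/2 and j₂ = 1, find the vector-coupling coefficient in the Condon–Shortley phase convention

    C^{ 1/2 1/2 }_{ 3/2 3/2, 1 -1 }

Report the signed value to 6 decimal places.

√[2·2!1!0!/4! · 3!0!0!2!1!0!] = √(2)
  +(−1)^0/∏(0,2,0,0,1,0)! = 1/2  (running 1/2)
⟨..|..⟩ = √(2)·(1/2) = +0.707107

+0.707107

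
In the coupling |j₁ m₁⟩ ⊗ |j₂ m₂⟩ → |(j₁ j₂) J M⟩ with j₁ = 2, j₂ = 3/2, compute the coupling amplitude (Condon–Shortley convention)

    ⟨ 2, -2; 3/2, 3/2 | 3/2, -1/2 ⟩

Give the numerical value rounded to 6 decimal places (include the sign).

+0.632456  (= +√(2/5))

√[4·2!2!1!/6! · 0!4!3!0!1!2!] = √(32/5)
  +(−1)^2/∏(2,0,2,1,0,0)! = 1/4  (running 1/4)
⟨..|..⟩ = √(32/5)·(1/4) = +0.632456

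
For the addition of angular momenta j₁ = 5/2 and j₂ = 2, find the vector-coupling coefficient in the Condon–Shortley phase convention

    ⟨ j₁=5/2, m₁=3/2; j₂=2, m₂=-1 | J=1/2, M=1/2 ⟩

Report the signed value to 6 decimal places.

triangle: 4!·1!·0!/6! = 24/720
(j±m)!: 4!·1!·1!·3!·1!·0! = 144
prefactor² = (2J+1)·Δ·N² = 48/5
  k=1: −1/(1!·3!·0!·0!·1!·0!) = -1/6
Σ = -1/6  ⇒  CG² = 48/5·(-1/6)² = 4/15
CG = −√(4/15) = -0.516398

-0.516398  (= −√(4/15))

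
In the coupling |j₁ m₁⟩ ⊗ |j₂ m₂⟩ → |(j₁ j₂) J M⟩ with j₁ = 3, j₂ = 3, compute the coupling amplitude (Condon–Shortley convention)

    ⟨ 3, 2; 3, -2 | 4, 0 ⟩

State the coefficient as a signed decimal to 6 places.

+√(7/22) ≈ +0.564076

triangle: 2!×4!×4!/11! = 1152/39916800
(j±m)!: 5!×1!×1!×5!×4!×4! = 8294400
prefactor² = (2J+1)×Δ×N² = 165888/77
  k=0: +1/(0!×2!×1!×1!×3!×3!) = 1/72
  k=1: −1/(1!×1!×0!×0!×4!×4!) = -1/576
Σ = 7/576  ⇒  CG² = 165888/77×7/576² = 7/22
CG = +√(7/22) = +0.564076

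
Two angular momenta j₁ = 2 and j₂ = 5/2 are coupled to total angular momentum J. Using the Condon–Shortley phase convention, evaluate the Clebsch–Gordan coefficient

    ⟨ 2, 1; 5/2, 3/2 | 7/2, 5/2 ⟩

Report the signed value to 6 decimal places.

j₁+j₂−J=1  J+j₁−j₂=3  J−j₁+j₂=4  j₁+j₂+J+1=9
(j₁±m₁, j₂±m₂, J±M) = (3,1,4,1,6,1)
P² = 2304/7
sum k=0..1:
  [0] +1/48 = 1/48
  [1] −1/36 = -1/36
S = -1/144
C² = P²·S² = 1/63 ; C = -0.125988

-0.125988  (= −√(1/63))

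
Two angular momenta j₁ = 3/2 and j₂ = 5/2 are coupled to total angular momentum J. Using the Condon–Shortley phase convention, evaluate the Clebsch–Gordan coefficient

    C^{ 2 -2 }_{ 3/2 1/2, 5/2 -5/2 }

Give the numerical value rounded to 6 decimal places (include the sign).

+0.690066

triangle: 2!·1!·3!/7! = 12/5040
(j±m)!: 2!·1!·0!·5!·0!·4! = 5760
prefactor² = (2J+1)·Δ·N² = 480/7
  k=0: +1/(0!·2!·1!·0!·0!·3!) = 1/12
Σ = 1/12  ⇒  CG² = 480/7·1/12² = 10/21
CG = +√(10/21) = +0.690066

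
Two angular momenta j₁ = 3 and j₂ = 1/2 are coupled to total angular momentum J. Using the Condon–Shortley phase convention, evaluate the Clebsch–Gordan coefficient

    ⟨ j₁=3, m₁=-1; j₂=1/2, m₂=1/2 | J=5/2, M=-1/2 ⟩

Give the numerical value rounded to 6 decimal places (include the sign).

j₁+j₂−J=1  J+j₁−j₂=5  J−j₁+j₂=0  j₁+j₂+J+1=7
(j₁±m₁, j₂±m₂, J±M) = (2,4,1,0,2,3)
P² = 576/7
sum k=1..1:
  [1] −1/12 = -1/12
S = -1/12
C² = P²·S² = 4/7 ; C = -0.755929

-0.755929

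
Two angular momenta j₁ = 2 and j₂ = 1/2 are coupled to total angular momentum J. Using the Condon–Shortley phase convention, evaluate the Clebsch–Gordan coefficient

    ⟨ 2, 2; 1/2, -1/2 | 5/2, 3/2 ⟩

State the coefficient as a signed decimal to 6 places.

+0.447214  (= +√(1/5))

triangle: 0!×4!×1!/6! = 24/720
(j±m)!: 4!×0!×0!×1!×4!×1! = 576
prefactor² = (2J+1)×Δ×N² = 576/5
  k=0: +1/(0!×0!×0!×0!×4!×1!) = 1/24
Σ = 1/24  ⇒  CG² = 576/5×1/24² = 1/5
CG = +√(1/5) = +0.447214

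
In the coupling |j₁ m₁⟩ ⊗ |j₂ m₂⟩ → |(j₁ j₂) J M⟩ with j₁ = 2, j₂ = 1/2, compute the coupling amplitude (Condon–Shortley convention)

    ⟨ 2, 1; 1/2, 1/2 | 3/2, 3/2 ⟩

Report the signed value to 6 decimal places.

√[4·1!3!0!/5! · 3!1!1!0!3!0!] = √(36/5)
  +(−1)^1/∏(1,0,0,0,3,0)! = -1/6  (running -1/6)
⟨..|..⟩ = √(36/5)·(-1/6) = -0.447214

−√(1/5) = -0.447214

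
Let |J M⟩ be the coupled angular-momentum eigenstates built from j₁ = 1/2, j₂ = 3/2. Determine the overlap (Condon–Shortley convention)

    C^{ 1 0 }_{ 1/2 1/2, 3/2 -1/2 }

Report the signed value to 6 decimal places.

+√(1/2) ≈ +0.707107

j₁+j₂−J=1  J+j₁−j₂=0  J−j₁+j₂=2  j₁+j₂+J+1=4
(j₁±m₁, j₂±m₂, J±M) = (1,0,1,2,1,1)
P² = 1/2
sum k=0..0:
  [0] +1/1 = 1
S = 1
C² = P²·S² = 1/2 ; C = +0.707107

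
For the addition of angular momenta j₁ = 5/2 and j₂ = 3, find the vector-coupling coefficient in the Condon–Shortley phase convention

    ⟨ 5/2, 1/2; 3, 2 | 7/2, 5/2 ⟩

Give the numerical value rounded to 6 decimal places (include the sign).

j₁+j₂−J=2  J+j₁−j₂=3  J−j₁+j₂=4  j₁+j₂+J+1=10
(j₁±m₁, j₂±m₂, J±M) = (3,2,5,1,6,1)
P² = 4608/7
sum k=1..2:
  [1] −1/48 = -1/48
  [2] +1/72 = 1/72
S = -1/144
C² = P²·S² = 2/63 ; C = -0.178174

−√(2/63) ≈ -0.178174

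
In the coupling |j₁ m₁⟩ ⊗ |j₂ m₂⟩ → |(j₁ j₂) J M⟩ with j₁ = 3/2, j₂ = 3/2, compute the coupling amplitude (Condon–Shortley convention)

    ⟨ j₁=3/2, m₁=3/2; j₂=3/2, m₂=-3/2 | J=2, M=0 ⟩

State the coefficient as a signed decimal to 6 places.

+0.500000

j₁+j₂−J=1  J+j₁−j₂=2  J−j₁+j₂=2  j₁+j₂+J+1=6
(j₁±m₁, j₂±m₂, J±M) = (3,0,0,3,2,2)
P² = 4
sum k=0..0:
  [0] +1/4 = 1/4
S = 1/4
C² = P²·S² = 1/4 ; C = +0.500000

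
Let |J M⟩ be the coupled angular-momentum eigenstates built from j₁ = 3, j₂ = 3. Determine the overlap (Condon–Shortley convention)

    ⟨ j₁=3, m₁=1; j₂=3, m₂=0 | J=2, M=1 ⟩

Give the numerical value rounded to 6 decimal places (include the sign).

j₁+j₂−J=4  J+j₁−j₂=2  J−j₁+j₂=2  j₁+j₂+J+1=9
(j₁±m₁, j₂±m₂, J±M) = (4,2,3,3,3,1)
P² = 96/7
sum k=1..2:
  [1] −1/12 = -1/12
  [2] +1/8 = 1/8
S = 1/24
C² = P²·S² = 1/42 ; C = +0.154303

+√(1/42) ≈ +0.154303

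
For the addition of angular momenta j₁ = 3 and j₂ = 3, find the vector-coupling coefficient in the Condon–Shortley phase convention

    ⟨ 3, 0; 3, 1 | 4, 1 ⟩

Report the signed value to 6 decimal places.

j₁+j₂−J=2  J+j₁−j₂=4  J−j₁+j₂=4  j₁+j₂+J+1=11
(j₁±m₁, j₂±m₂, J±M) = (3,3,4,2,5,3)
P² = 124416/385
sum k=0..2:
  [0] +1/288 = 1/288
  [1] −1/24 = -1/24
  [2] +1/48 = 1/48
S = -5/288
C² = P²·S² = 15/154 ; C = -0.312094

−√(15/154) ≈ -0.312094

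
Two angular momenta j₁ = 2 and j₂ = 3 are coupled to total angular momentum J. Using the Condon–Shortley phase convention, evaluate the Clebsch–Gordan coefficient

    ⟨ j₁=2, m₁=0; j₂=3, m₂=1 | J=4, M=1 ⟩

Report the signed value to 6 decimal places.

j₁+j₂−J=1  J+j₁−j₂=3  J−j₁+j₂=5  j₁+j₂+J+1=10
(j₁±m₁, j₂±m₂, J±M) = (2,2,4,2,5,3)
P² = 1728/7
sum k=0..1:
  [0] +1/48 = 1/48
  [1] −1/24 = -1/24
S = -1/48
C² = P²·S² = 3/28 ; C = -0.327327

−√(3/28) = -0.327327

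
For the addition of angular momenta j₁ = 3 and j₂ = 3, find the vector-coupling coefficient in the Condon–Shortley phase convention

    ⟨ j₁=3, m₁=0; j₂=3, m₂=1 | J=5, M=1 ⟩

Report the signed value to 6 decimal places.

-0.345033

√[11·1!5!5!/12! · 3!3!4!2!6!4!] = √(69120/7)
  +(−1)^0/∏(0,1,3,4,2,1)! = 1/288  (running 1/288)
  +(−1)^1/∏(1,0,2,3,3,2)! = -1/144  (running -1/288)
⟨..|..⟩ = √(69120/7)·(-1/288) = -0.345033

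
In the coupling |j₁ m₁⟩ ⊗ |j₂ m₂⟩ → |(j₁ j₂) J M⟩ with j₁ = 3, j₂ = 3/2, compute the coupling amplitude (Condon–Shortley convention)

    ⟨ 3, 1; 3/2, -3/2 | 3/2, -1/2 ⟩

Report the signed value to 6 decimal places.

triangle: 3!×3!×0!/7! = 36/5040
(j±m)!: 4!×2!×0!×3!×1!×2! = 576
prefactor² = (2J+1)×Δ×N² = 576/35
  k=0: +1/(0!×3!×2!×0!×1!×0!) = 1/12
Σ = 1/12  ⇒  CG² = 576/35×1/12² = 4/35
CG = +√(4/35) = +0.338062

+0.338062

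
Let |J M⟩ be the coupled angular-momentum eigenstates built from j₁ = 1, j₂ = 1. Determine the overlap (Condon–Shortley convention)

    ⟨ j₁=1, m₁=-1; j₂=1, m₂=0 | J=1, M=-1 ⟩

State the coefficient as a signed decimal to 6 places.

−√(1/2) ≈ -0.707107

j₁+j₂−J=1  J+j₁−j₂=1  J−j₁+j₂=1  j₁+j₂+J+1=4
(j₁±m₁, j₂±m₂, J±M) = (0,2,1,1,0,2)
P² = 1/2
sum k=1..1:
  [1] −1/1 = -1
S = -1
C² = P²·S² = 1/2 ; C = -0.707107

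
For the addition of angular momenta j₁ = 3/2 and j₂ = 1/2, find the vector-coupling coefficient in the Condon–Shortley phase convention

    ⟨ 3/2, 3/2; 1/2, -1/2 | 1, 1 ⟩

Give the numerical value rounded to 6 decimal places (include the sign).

j₁+j₂−J=1  J+j₁−j₂=2  J−j₁+j₂=0  j₁+j₂+J+1=4
(j₁±m₁, j₂±m₂, J±M) = (3,0,0,1,2,0)
P² = 3
sum k=0..0:
  [0] +1/2 = 1/2
S = 1/2
C² = P²·S² = 3/4 ; C = +0.866025

+0.866025  (= +√(3/4))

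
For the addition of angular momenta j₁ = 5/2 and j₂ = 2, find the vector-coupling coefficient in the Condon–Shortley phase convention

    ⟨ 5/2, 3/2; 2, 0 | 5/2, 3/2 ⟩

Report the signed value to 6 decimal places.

triangle: 2!×3!×2!/8! = 24/40320
(j±m)!: 4!×1!×2!×2!×4!×1! = 2304
prefactor² = (2J+1)×Δ×N² = 288/35
  k=0: +1/(0!×2!×1!×2!×2!×0!) = 1/8
  k=1: −1/(1!×1!×0!×1!×3!×1!) = -1/6
Σ = -1/24  ⇒  CG² = 288/35×(-1/24)² = 1/70
CG = −√(1/70) = -0.119523

−√(1/70) ≈ -0.119523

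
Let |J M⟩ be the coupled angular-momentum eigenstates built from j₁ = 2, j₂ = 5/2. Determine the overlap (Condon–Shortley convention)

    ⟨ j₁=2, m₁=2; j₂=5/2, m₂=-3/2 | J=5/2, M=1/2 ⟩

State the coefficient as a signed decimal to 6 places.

√[6·2!2!3!/8! · 4!0!1!4!3!2!] = √(864/35)
  +(−1)^0/∏(0,2,0,1,2,2)! = 1/8  (running 1/8)
⟨..|..⟩ = √(864/35)·(1/8) = +0.621059

+√(27/70) ≈ +0.621059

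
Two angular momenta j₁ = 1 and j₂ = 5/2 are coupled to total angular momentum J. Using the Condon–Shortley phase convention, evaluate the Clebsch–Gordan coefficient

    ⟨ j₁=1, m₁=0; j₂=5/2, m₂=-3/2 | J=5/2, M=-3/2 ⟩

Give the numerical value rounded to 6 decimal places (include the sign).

√[6·1!1!4!/7! · 1!1!1!4!1!4!] = √(576/35)
  +(−1)^0/∏(0,1,1,1,0,3)! = 1/6  (running 1/6)
  +(−1)^1/∏(1,0,0,0,1,4)! = -1/24  (running 1/8)
⟨..|..⟩ = √(576/35)·(1/8) = +0.507093

+0.507093  (= +√(9/35))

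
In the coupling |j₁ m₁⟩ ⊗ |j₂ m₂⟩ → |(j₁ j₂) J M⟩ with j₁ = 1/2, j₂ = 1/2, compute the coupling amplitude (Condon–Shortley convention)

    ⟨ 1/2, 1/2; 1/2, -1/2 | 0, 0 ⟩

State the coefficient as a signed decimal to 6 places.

triangle: 1!×0!×0!/2! = 1/2
(j±m)!: 1!×0!×0!×1!×0!×0! = 1
prefactor² = (2J+1)×Δ×N² = 1/2
  k=0: +1/(0!×1!×0!×0!×0!×0!) = 1
Σ = 1  ⇒  CG² = 1/2×1² = 1/2
CG = +√(1/2) = +0.707107

+0.707107  (= +√(1/2))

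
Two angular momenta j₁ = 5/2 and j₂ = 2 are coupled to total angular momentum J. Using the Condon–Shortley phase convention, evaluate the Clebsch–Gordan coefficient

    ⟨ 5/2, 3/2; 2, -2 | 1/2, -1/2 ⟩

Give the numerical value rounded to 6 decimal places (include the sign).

j₁+j₂−J=4  J+j₁−j₂=1  J−j₁+j₂=0  j₁+j₂+J+1=6
(j₁±m₁, j₂±m₂, J±M) = (4,1,0,4,0,1)
P² = 192/5
sum k=0..0:
  [0] +1/24 = 1/24
S = 1/24
C² = P²·S² = 1/15 ; C = +0.258199

+√(1/15) ≈ +0.258199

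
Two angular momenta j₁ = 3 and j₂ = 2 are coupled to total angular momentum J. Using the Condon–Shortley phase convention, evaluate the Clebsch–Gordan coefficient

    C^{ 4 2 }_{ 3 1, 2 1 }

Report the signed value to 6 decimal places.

−√(1/28) = -0.188982

√[9·1!5!3!/10! · 4!2!3!1!6!2!] = √(5184/7)
  +(−1)^0/∏(0,1,2,3,3,0)! = 1/72  (running 1/72)
  +(−1)^1/∏(1,0,1,2,4,1)! = -1/48  (running -1/144)
⟨..|..⟩ = √(5184/7)·(-1/144) = -0.188982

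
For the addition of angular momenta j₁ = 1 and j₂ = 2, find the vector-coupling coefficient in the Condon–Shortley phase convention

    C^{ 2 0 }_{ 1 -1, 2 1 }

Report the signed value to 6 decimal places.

-0.707107  (= −√(1/2))

triangle: 1!*1!*3!/6! = 6/720
(j±m)!: 0!*2!*3!*1!*2!*2! = 48
prefactor² = (2J+1)*Δ*N² = 2
  k=1: −1/(1!*0!*1!*2!*0!*1!) = -1/2
Σ = -1/2  ⇒  CG² = 2*(-1/2)² = 1/2
CG = −√(1/2) = -0.707107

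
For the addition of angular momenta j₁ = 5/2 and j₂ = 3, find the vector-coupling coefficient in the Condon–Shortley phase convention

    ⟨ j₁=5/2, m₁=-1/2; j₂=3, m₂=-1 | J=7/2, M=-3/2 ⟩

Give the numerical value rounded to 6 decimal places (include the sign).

triangle: 2!×3!×4!/10! = 288/3628800
(j±m)!: 2!×3!×2!×4!×2!×5! = 138240
prefactor² = (2J+1)×Δ×N² = 3072/35
  k=0: +1/(0!×2!×3!×2!×0!×2!) = 1/48
  k=1: −1/(1!×1!×2!×1!×1!×3!) = -1/12
  k=2: +1/(2!×0!×1!×0!×2!×4!) = 1/96
Σ = -5/96  ⇒  CG² = 3072/35×(-5/96)² = 5/21
CG = −√(5/21) = -0.487950

-0.487950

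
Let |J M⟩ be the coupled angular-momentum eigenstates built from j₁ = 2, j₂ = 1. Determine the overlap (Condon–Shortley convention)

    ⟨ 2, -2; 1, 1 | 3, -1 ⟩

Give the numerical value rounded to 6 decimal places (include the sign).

+0.258199  (= +√(1/15))

√[7·0!4!2!/7! · 0!4!2!0!2!4!] = √(768/5)
  +(−1)^0/∏(0,0,4,2,0,0)! = 1/48  (running 1/48)
⟨..|..⟩ = √(768/5)·(1/48) = +0.258199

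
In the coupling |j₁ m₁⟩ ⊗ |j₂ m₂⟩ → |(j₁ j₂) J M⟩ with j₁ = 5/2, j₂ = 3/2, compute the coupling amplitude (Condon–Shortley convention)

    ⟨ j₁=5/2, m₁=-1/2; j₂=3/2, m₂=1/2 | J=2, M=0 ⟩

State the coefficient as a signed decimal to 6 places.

−√(1/14) = -0.267261

j₁+j₂−J=2  J+j₁−j₂=3  J−j₁+j₂=1  j₁+j₂+J+1=7
(j₁±m₁, j₂±m₂, J±M) = (2,3,2,1,2,2)
P² = 8/7
sum k=1..2:
  [1] −1/2 = -1/2
  [2] +1/4 = 1/4
S = -1/4
C² = P²·S² = 1/14 ; C = -0.267261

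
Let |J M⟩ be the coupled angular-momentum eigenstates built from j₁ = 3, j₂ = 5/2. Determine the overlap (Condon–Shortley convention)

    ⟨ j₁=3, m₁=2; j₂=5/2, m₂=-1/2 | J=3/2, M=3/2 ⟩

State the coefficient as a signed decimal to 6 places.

−√(2/7) = -0.534522

√[4·4!2!1!/8! · 5!1!2!3!3!0!] = √(288/7)
  +(−1)^1/∏(1,3,0,1,2,0)! = -1/12  (running -1/12)
⟨..|..⟩ = √(288/7)·(-1/12) = -0.534522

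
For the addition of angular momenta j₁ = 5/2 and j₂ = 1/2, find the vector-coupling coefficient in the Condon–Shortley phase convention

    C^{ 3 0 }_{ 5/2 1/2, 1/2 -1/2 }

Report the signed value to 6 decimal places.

+0.707107  (= +√(1/2))

√[7·0!5!1!/7! · 3!2!0!1!3!3!] = √(72)
  +(−1)^0/∏(0,0,2,0,3,1)! = 1/12  (running 1/12)
⟨..|..⟩ = √(72)·(1/12) = +0.707107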